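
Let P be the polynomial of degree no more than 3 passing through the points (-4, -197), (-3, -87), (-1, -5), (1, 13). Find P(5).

Write P(t) = at^3 + bt^2 + ct + d. Substituting each data point gives a linear system:
  -64a + 16b - 4c + d = -197
  -27a + 9b - 3c + d = -87
  -a + b - c + d = -5
  a + b + c + d = 13
Solving the system yields a = 3, b = 1, c = 6, d = 3.
So P(t) = 3t^3 + t^2 + 6t + 3.
Then P(5) = 433.

433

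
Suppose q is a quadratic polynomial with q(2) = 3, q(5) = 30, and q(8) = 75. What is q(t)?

Write q(t) = at^2 + bt + c. Substituting each data point gives a linear system:
  4a + 2b + c = 3
  25a + 5b + c = 30
  64a + 8b + c = 75
Solving the system yields a = 1, b = 2, c = -5.
So q(t) = t^2 + 2t - 5.
Check: q(5) = 30. ✓

q(t) = t^2 + 2t - 5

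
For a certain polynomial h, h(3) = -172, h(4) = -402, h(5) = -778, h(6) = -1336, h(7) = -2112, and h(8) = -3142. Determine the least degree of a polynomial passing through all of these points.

Forward differences of the values at s = 3, 4, 5, 6, 7, 8:
  h  : -172  -402  -778  -1336  -2112  -3142
  Δ  : -230  -376  -558  -776  -1030
  Δ^2: -146  -182  -218  -254
  Δ^3: -36  -36  -36
  Δ^4: 0  0
  Δ^5: 0
The third differences are constant (-36) and nonzero, while all higher differences vanish, so the minimal degree is 3.

3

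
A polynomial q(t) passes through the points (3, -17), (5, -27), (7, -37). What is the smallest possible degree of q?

Forward differences of the values at t = 3, 5, 7:
  q  : -17  -27  -37
  Δ  : -10  -10
  Δ^2: 0
The first differences are constant (-10) and nonzero, while all higher differences vanish, so the minimal degree is 1.

1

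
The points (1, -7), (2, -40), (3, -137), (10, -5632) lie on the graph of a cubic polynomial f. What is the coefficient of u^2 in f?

Write f(u) = au^3 + bu^2 + cu + d. Substituting each data point gives a linear system:
  a + b + c + d = -7
  8a + 4b + 2c + d = -40
  27a + 9b + 3c + d = -137
  1000a + 100b + 10c + d = -5632
Solving the system yields a = -6, b = 4, c = -3, d = -2.
So f(u) = -6u³ + 4u² - 3u - 2.
The coefficient of u^2 is 4.

4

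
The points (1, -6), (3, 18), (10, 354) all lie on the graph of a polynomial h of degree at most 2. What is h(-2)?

18

Using the Lagrange interpolation formula with nodes 1, 3, 10:
  L_0(x) = (x - 3)(x - 10) / 18
  L_1(x) = (x - 1)(x - 10) / -14
  L_2(x) = (x - 1)(x - 3) / 63
Then h(x) = -6·L_0(x) + 18·L_1(x) + 354·L_2(x).
Expanding and collecting terms gives h(x) = 4x^2 - 4x - 6.
Evaluating at x = -2: h(-2) = 18.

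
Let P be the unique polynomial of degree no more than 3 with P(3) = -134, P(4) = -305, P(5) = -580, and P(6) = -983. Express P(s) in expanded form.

Using the Lagrange interpolation formula with nodes 3, 4, 5, 6:
  L_0(s) = (s - 4)(s - 5)(s - 6) / -6
  L_1(s) = (s - 3)(s - 5)(s - 6) / 2
  L_2(s) = (s - 3)(s - 4)(s - 6) / -2
  L_3(s) = (s - 3)(s - 4)(s - 5) / 6
Then P(s) = -134·L_0(s) - 305·L_1(s) - 580·L_2(s) - 983·L_3(s).
Expanding and collecting terms gives P(s) = -4s^3 - 4s^2 + 5s - 5.
Check: P(6) = -983. ✓

P(s) = -4s^3 - 4s^2 + 5s - 5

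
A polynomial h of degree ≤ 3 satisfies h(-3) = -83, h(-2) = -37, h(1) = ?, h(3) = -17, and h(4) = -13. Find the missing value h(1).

-7

The 4 known points determine the degree-3 polynomial uniquely.
Write h(s) = as^3 + bs^2 + cs + d. Substituting each data point gives a linear system:
  -27a + 9b - 3c + d = -83
  -8a + 4b - 2c + d = -37
  27a + 9b + 3c + d = -17
  64a + 16b + 4c + d = -13
Solving the system yields a = 1, b = -5, c = 2, d = -5.
So h(s) = s³ - 5s² + 2s - 5.
Then h(1) = -7.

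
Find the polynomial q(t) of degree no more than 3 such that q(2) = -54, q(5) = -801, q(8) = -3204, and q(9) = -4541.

Using the Lagrange interpolation formula with nodes 2, 5, 8, 9:
  L_0(t) = (t - 5)(t - 8)(t - 9) / -126
  L_1(t) = (t - 2)(t - 8)(t - 9) / 36
  L_2(t) = (t - 2)(t - 5)(t - 9) / -18
  L_3(t) = (t - 2)(t - 5)(t - 8) / 28
Then q(t) = -54·L_0(t) - 801·L_1(t) - 3204·L_2(t) - 4541·L_3(t).
Expanding and collecting terms gives q(t) = -6t^3 - 2t^2 - t + 4.
Check: q(9) = -4541. ✓

q(t) = -6t^3 - 2t^2 - t + 4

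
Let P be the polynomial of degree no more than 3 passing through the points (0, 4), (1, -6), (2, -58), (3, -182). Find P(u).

P(u) = -5u^3 - 6u^2 + u + 4

Write P(u) = au^3 + bu^2 + cu + d. Substituting each data point gives a linear system:
  d = 4
  a + b + c + d = -6
  8a + 4b + 2c + d = -58
  27a + 9b + 3c + d = -182
Solving the system yields a = -5, b = -6, c = 1, d = 4.
So P(u) = -5u^3 - 6u^2 + u + 4.
Check: P(2) = -58. ✓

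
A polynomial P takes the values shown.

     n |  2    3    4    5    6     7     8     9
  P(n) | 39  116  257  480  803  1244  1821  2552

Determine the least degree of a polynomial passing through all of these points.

3

Forward differences of the values at n = 2, 3, 4, 5, 6, 7, 8, 9:
  P  : 39  116  257  480  803  1244  1821  2552
  Δ  : 77  141  223  323  441  577  731
  Δ^2: 64  82  100  118  136  154
  Δ^3: 18  18  18  18  18
  Δ^4: 0  0  0  0
  Δ^5: 0  0  0
  Δ^6: 0  0
  Δ^7: 0
The third differences are constant (18) and nonzero, while all higher differences vanish, so the minimal degree is 3.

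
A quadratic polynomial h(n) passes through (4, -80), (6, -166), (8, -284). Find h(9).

Write h(n) = an^2 + bn + c. Substituting each data point gives a linear system:
  16a + 4b + c = -80
  36a + 6b + c = -166
  64a + 8b + c = -284
Solving the system yields a = -4, b = -3, c = -4.
So h(n) = -4n² - 3n - 4.
Then h(9) = -355.

-355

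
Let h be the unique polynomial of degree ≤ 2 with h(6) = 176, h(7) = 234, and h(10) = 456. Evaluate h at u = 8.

300

Using the Lagrange interpolation formula with nodes 6, 7, 10:
  L_0(u) = (u - 7)(u - 10) / 4
  L_1(u) = (u - 6)(u - 10) / -3
  L_2(u) = (u - 6)(u - 7) / 12
Then h(u) = 176·L_0(u) + 234·L_1(u) + 456·L_2(u).
Expanding and collecting terms gives h(u) = 4u^2 + 6u - 4.
Evaluating at u = 8: h(8) = 300.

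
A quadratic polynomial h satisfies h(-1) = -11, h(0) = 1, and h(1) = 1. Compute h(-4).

Write h(u) = au^2 + bu + c. Substituting each data point gives a linear system:
  a - b + c = -11
  c = 1
  a + b + c = 1
Solving the system yields a = -6, b = 6, c = 1.
So h(u) = -6u² + 6u + 1.
Then h(-4) = -119.

-119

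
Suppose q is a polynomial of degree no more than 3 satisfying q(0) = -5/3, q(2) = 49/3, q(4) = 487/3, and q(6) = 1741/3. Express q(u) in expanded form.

q(u) = 3u^3 - 2u^2 + u - 5/3

Using the Lagrange interpolation formula with nodes 0, 2, 4, 6:
  L_0(u) = (u - 2)(u - 4)(u - 6) / -48
  L_1(u) = u(u - 4)(u - 6) / 16
  L_2(u) = u(u - 2)(u - 6) / -16
  L_3(u) = u(u - 2)(u - 4) / 48
Then q(u) = -5/3·L_0(u) + 49/3·L_1(u) + 487/3·L_2(u) + 1741/3·L_3(u).
Expanding and collecting terms gives q(u) = 3u^3 - 2u^2 + u - 5/3.
Check: q(2) = 49/3. ✓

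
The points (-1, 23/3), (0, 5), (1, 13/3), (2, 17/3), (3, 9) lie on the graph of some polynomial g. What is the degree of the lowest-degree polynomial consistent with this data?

Forward differences of the values at u = -1, 0, 1, 2, 3:
  g  : 23/3  5  13/3  17/3  9
  Δ  : -8/3  -2/3  4/3  10/3
  Δ^2: 2  2  2
  Δ^3: 0  0
  Δ^4: 0
The second differences are constant (2) and nonzero, while all higher differences vanish, so the minimal degree is 2.

2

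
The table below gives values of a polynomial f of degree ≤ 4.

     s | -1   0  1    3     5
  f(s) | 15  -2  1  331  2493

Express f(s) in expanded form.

Using the Lagrange interpolation formula with nodes -1, 0, 1, 3, 5:
  L_0(s) = s(s - 1)(s - 3)(s - 5) / 48
  L_1(s) = (s + 1)(s - 1)(s - 3)(s - 5) / -15
  L_2(s) = (s + 1)s(s - 3)(s - 5) / 16
  L_3(s) = (s + 1)s(s - 1)(s - 5) / -48
  L_4(s) = (s + 1)s(s - 1)(s - 3) / 240
Then f(s) = 15·L_0(s) - 2·L_1(s) + 1·L_2(s) + 331·L_3(s) + 2493·L_4(s).
Expanding and collecting terms gives f(s) = 4s^4 - s^3 + 6s^2 - 6s - 2.
Check: f(3) = 331. ✓

f(s) = 4s^4 - s^3 + 6s^2 - 6s - 2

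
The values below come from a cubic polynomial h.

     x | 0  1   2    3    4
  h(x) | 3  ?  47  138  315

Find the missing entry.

12

On equispaced nodes a degree-3 polynomial has vanishing fourth forward difference, so
  h(0) - 4·h(1) + 6·h(2) - 4·h(3) + h(4) = 0.
Substituting the known values and solving for h(1):
  -4·h(1) = -48
  h(1) = 12.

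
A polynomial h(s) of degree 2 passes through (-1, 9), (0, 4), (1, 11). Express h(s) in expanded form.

Using the Lagrange interpolation formula with nodes -1, 0, 1:
  L_0(s) = s(s - 1) / 2
  L_1(s) = (s + 1)(s - 1) / -1
  L_2(s) = (s + 1)s / 2
Then h(s) = 9·L_0(s) + 4·L_1(s) + 11·L_2(s).
Expanding and collecting terms gives h(s) = 6s^2 + s + 4.
Check: h(1) = 11. ✓

h(s) = 6s^2 + s + 4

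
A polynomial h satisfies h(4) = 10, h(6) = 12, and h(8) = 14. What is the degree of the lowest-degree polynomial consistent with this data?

1

Forward differences of the values at s = 4, 6, 8:
  h  : 10  12  14
  Δ  : 2  2
  Δ^2: 0
The first differences are constant (2) and nonzero, while all higher differences vanish, so the minimal degree is 1.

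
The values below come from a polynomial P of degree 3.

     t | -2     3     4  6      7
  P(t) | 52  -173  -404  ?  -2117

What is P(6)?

-1340

The 4 known points determine the degree-3 polynomial uniquely.
Write P(t) = at^3 + bt^2 + ct + d. Substituting each data point gives a linear system:
  -8a + 4b - 2c + d = 52
  27a + 9b + 3c + d = -173
  64a + 16b + 4c + d = -404
  343a + 49b + 7c + d = -2117
Solving the system yields a = -6, b = -1, c = -2, d = 4.
So P(t) = -6t^3 - t^2 - 2t + 4.
Then P(6) = -1340.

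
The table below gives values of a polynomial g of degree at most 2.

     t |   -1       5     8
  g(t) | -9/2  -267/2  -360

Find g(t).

g(t) = -6t^2 + (5/2)t + 4

Write g(t) = at^2 + bt + c. Substituting each data point gives a linear system:
  a - b + c = -9/2
  25a + 5b + c = -267/2
  64a + 8b + c = -360
Solving the system yields a = -6, b = 5/2, c = 4.
So g(t) = -6t^2 + (5/2)t + 4.
Check: g(-1) = -9/2. ✓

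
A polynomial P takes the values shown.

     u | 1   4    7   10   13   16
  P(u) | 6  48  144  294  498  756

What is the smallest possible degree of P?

Forward differences of the values at u = 1, 4, 7, 10, 13, 16:
  P  : 6  48  144  294  498  756
  Δ  : 42  96  150  204  258
  Δ^2: 54  54  54  54
  Δ^3: 0  0  0
  Δ^4: 0  0
  Δ^5: 0
The second differences are constant (54) and nonzero, while all higher differences vanish, so the minimal degree is 2.

2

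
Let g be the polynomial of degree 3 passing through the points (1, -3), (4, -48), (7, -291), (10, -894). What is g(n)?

g(n) = -n^3 + n^2 + n - 4

Write g(n) = an^3 + bn^2 + cn + d. Substituting each data point gives a linear system:
  a + b + c + d = -3
  64a + 16b + 4c + d = -48
  343a + 49b + 7c + d = -291
  1000a + 100b + 10c + d = -894
Solving the system yields a = -1, b = 1, c = 1, d = -4.
So g(n) = -n³ + n² + n - 4.
Check: g(1) = -3. ✓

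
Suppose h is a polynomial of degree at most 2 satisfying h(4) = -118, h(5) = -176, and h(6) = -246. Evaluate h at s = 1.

Forward differences of the values at s = 4, 5, 6:
  h  : -118  -176  -246
  Δ  : -58  -70
  Δ^2: -12
The second differences are constant, confirming degree 2.
Interpolating (Newton forward form) and evaluating at s = 1 gives h(1) = -16.

-16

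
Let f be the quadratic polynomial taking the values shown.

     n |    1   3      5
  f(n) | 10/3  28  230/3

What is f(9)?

246

Using the Lagrange interpolation formula with nodes 1, 3, 5:
  L_0(n) = (n - 3)(n - 5) / 8
  L_1(n) = (n - 1)(n - 5) / -4
  L_2(n) = (n - 1)(n - 3) / 8
Then f(n) = 10/3·L_0(n) + 28·L_1(n) + 230/3·L_2(n).
Expanding and collecting terms gives f(n) = 3n^2 + (1/3)n.
Evaluating at n = 9: f(9) = 246.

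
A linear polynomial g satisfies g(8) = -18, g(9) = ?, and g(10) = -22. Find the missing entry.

The 2 known points determine the degree-1 polynomial uniquely.
Write g(t) = at + b. Substituting each data point gives a linear system:
  8a + b = -18
  10a + b = -22
Solving the system yields a = -2, b = -2.
So g(t) = -2t - 2.
Then g(9) = -20.

-20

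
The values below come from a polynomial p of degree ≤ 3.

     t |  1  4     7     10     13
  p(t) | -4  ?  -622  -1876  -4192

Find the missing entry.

-106

The 4 known points determine the degree-3 polynomial uniquely.
Write p(t) = at^3 + bt^2 + ct + d. Substituting each data point gives a linear system:
  a + b + c + d = -4
  343a + 49b + 7c + d = -622
  1000a + 100b + 10c + d = -1876
  2197a + 169b + 13c + d = -4192
Solving the system yields a = -2, b = 1, c = 3, d = -6.
So p(t) = -2t^3 + t^2 + 3t - 6.
Then p(4) = -106.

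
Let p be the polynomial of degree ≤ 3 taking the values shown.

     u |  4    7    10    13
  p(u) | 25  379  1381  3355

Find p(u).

Write p(u) = au^3 + bu^2 + cu + d. Substituting each data point gives a linear system:
  64a + 16b + 4c + d = 25
  343a + 49b + 7c + d = 379
  1000a + 100b + 10c + d = 1381
  2197a + 169b + 13c + d = 3355
Solving the system yields a = 2, b = -6, c = -2, d = 1.
So p(u) = 2u³ - 6u² - 2u + 1.
Check: p(10) = 1381. ✓

p(u) = 2u^3 - 6u^2 - 2u + 1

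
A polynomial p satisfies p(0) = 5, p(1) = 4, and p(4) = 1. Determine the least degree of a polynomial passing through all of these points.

Divided differences on the nodes 0, 1, 4:
  order 0: 5  4  1
  order 1: -1  -1
  order 2: 0
The order-1 divided differences are all -1 (nonzero) and every higher order vanishes, so the data lies on a polynomial of degree exactly 1.

1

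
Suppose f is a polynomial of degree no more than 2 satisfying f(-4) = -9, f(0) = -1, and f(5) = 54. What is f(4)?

Using the Lagrange interpolation formula with nodes -4, 0, 5:
  L_0(x) = x(x - 5) / 36
  L_1(x) = (x + 4)(x - 5) / -20
  L_2(x) = (x + 4)x / 45
Then f(x) = -9·L_0(x) - 1·L_1(x) + 54·L_2(x).
Expanding and collecting terms gives f(x) = x^2 + 6x - 1.
Evaluating at x = 4: f(4) = 39.

39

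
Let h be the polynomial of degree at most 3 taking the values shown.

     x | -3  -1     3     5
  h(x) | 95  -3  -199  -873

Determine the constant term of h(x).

Write h(x) = ax^3 + bx^2 + cx + d. Substituting each data point gives a linear system:
  -27a + 9b - 3c + d = 95
  -a + b - c + d = -3
  27a + 9b + 3c + d = -199
  125a + 25b + 5c + d = -873
Solving the system yields a = -6, b = -6, c = 5, d = 2.
So h(x) = -6x³ - 6x² + 5x + 2.
The constant term is 2.

2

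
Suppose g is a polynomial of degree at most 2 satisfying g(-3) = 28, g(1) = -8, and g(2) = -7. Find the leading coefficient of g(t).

Write g(t) = at^2 + bt + c. Substituting each data point gives a linear system:
  9a - 3b + c = 28
  a + b + c = -8
  4a + 2b + c = -7
Solving the system yields a = 2, b = -5, c = -5.
So g(t) = 2t^2 - 5t - 5.
The leading coefficient is 2.

2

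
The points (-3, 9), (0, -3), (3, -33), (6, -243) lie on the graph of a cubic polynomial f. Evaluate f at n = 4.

-75

Forward differences of the values at n = -3, 0, 3, 6:
  f  : 9  -3  -33  -243
  Δ  : -12  -30  -210
  Δ^2: -18  -180
  Δ^3: -162
The third differences are constant, confirming degree 3.
Interpolating (Newton forward form) and evaluating at n = 4 gives f(4) = -75.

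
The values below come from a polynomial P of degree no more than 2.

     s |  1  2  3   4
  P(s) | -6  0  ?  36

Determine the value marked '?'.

The 3 known points determine the degree-2 polynomial uniquely.
Write P(s) = as^2 + bs + c. Substituting each data point gives a linear system:
  a + b + c = -6
  4a + 2b + c = 0
  16a + 4b + c = 36
Solving the system yields a = 4, b = -6, c = -4.
So P(s) = 4s^2 - 6s - 4.
Then P(3) = 14.

14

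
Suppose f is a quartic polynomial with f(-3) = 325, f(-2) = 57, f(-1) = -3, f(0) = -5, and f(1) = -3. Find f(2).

45

Using the Lagrange interpolation formula with nodes -3, -2, -1, 0, 1:
  L_0(n) = (n + 2)(n + 1)n(n - 1) / 24
  L_1(n) = (n + 3)(n + 1)n(n - 1) / -6
  L_2(n) = (n + 3)(n + 2)n(n - 1) / 4
  L_3(n) = (n + 3)(n + 2)(n + 1)(n - 1) / -6
  L_4(n) = (n + 3)(n + 2)(n + 1)n / 24
Then f(n) = 325·L_0(n) + 57·L_1(n) - 3·L_2(n) - 5·L_3(n) - 3·L_4(n).
Expanding and collecting terms gives f(n) = 4n⁴ - n³ - 2n² + n - 5.
Evaluating at n = 2: f(2) = 45.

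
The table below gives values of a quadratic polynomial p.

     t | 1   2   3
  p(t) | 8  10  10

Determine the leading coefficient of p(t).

Write p(t) = at^2 + bt + c. Substituting each data point gives a linear system:
  a + b + c = 8
  4a + 2b + c = 10
  9a + 3b + c = 10
Solving the system yields a = -1, b = 5, c = 4.
So p(t) = -t² + 5t + 4.
The leading coefficient is -1.

-1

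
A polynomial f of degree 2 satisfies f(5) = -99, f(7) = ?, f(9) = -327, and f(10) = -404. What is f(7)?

-197

The 3 known points determine the degree-2 polynomial uniquely.
Write f(s) = as^2 + bs + c. Substituting each data point gives a linear system:
  25a + 5b + c = -99
  81a + 9b + c = -327
  100a + 10b + c = -404
Solving the system yields a = -4, b = -1, c = 6.
So f(s) = -4s^2 - s + 6.
Then f(7) = -197.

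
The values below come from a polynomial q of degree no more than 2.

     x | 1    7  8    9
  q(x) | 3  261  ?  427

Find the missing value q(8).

339

The 3 known points determine the degree-2 polynomial uniquely.
Write q(x) = ax^2 + bx + c. Substituting each data point gives a linear system:
  a + b + c = 3
  49a + 7b + c = 261
  81a + 9b + c = 427
Solving the system yields a = 5, b = 3, c = -5.
So q(x) = 5x^2 + 3x - 5.
Then q(8) = 339.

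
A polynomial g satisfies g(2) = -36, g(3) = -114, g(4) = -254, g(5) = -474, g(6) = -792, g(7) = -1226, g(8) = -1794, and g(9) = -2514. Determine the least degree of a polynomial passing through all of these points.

3

Forward differences of the values at t = 2, 3, 4, 5, 6, 7, 8, 9:
  g  : -36  -114  -254  -474  -792  -1226  -1794  -2514
  Δ  : -78  -140  -220  -318  -434  -568  -720
  Δ^2: -62  -80  -98  -116  -134  -152
  Δ^3: -18  -18  -18  -18  -18
  Δ^4: 0  0  0  0
  Δ^5: 0  0  0
  Δ^6: 0  0
  Δ^7: 0
The third differences are constant (-18) and nonzero, while all higher differences vanish, so the minimal degree is 3.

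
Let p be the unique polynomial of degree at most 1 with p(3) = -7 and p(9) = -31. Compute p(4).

Write p(u) = au + b. Substituting each data point gives a linear system:
  3a + b = -7
  9a + b = -31
Solving the system yields a = -4, b = 5.
So p(u) = -4u + 5.
Then p(4) = -11.

-11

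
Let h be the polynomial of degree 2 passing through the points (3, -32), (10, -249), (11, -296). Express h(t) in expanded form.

Write h(t) = at^2 + bt + c. Substituting each data point gives a linear system:
  9a + 3b + c = -32
  100a + 10b + c = -249
  121a + 11b + c = -296
Solving the system yields a = -2, b = -5, c = 1.
So h(t) = -2t^2 - 5t + 1.
Check: h(11) = -296. ✓

h(t) = -2t^2 - 5t + 1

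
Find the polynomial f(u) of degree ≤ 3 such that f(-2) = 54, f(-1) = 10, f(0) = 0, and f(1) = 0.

f(u) = -4u^3 + 5u^2 - u

Write f(u) = au^3 + bu^2 + cu + d. Substituting each data point gives a linear system:
  -8a + 4b - 2c + d = 54
  -a + b - c + d = 10
  d = 0
  a + b + c + d = 0
Solving the system yields a = -4, b = 5, c = -1, d = 0.
So f(u) = -4u³ + 5u² - u.
Check: f(0) = 0. ✓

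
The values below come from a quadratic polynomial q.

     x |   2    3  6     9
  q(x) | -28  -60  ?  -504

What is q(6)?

The 3 known points determine the degree-2 polynomial uniquely.
Write q(x) = ax^2 + bx + c. Substituting each data point gives a linear system:
  4a + 2b + c = -28
  9a + 3b + c = -60
  81a + 9b + c = -504
Solving the system yields a = -6, b = -2, c = 0.
So q(x) = -6x² - 2x.
Then q(6) = -228.

-228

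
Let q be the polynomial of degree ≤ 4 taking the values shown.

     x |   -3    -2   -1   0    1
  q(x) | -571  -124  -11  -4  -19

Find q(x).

Write q(x) = ax^4 + bx^3 + cx^2 + dx + e. Substituting each data point gives a linear system:
  81a - 27b + 9c - 3d + e = -571
  16a - 8b + 4c - 2d + e = -124
  a - b + c - d + e = -11
  e = -4
  a + b + c + d + e = -19
Solving the system yields a = -6, b = 2, c = -5, d = -6, e = -4.
So q(x) = -6x^4 + 2x^3 - 5x^2 - 6x - 4.
Check: q(-2) = -124. ✓

q(x) = -6x^4 + 2x^3 - 5x^2 - 6x - 4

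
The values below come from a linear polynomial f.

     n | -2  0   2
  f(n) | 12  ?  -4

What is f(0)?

The 2 known points determine the degree-1 polynomial uniquely.
Write f(n) = an + b. Substituting each data point gives a linear system:
  -2a + b = 12
  2a + b = -4
Solving the system yields a = -4, b = 4.
So f(n) = -4n + 4.
Then f(0) = 4.

4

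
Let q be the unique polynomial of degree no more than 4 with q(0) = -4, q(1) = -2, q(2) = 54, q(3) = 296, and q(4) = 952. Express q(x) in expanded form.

q(x) = 4x^4 - 2x^3 + 5x^2 - 5x - 4

Using the Lagrange interpolation formula with nodes 0, 1, 2, 3, 4:
  L_0(x) = (x - 1)(x - 2)(x - 3)(x - 4) / 24
  L_1(x) = x(x - 2)(x - 3)(x - 4) / -6
  L_2(x) = x(x - 1)(x - 3)(x - 4) / 4
  L_3(x) = x(x - 1)(x - 2)(x - 4) / -6
  L_4(x) = x(x - 1)(x - 2)(x - 3) / 24
Then q(x) = -4·L_0(x) - 2·L_1(x) + 54·L_2(x) + 296·L_3(x) + 952·L_4(x).
Expanding and collecting terms gives q(x) = 4x⁴ - 2x³ + 5x² - 5x - 4.
Check: q(0) = -4. ✓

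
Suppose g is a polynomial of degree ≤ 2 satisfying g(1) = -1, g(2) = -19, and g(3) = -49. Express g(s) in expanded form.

Using the Lagrange interpolation formula with nodes 1, 2, 3:
  L_0(s) = (s - 2)(s - 3) / 2
  L_1(s) = (s - 1)(s - 3) / -1
  L_2(s) = (s - 1)(s - 2) / 2
Then g(s) = -1·L_0(s) - 19·L_1(s) - 49·L_2(s).
Expanding and collecting terms gives g(s) = -6s² + 5.
Check: g(2) = -19. ✓

g(s) = -6s^2 + 5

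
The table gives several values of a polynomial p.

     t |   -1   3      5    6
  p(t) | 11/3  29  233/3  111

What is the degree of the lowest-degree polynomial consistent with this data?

2

Divided differences on the nodes -1, 3, 5, 6:
  order 0: 11/3  29  233/3  111
  order 1: 19/3  73/3  100/3
  order 2: 3  3
  order 3: 0
The order-2 divided differences are all 3 (nonzero) and every higher order vanishes, so the data lies on a polynomial of degree exactly 2.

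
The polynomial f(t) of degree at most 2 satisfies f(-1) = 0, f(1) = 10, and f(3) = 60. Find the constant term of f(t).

0

Write f(t) = at^2 + bt + c. Substituting each data point gives a linear system:
  a - b + c = 0
  a + b + c = 10
  9a + 3b + c = 60
Solving the system yields a = 5, b = 5, c = 0.
So f(t) = 5t² + 5t.
The constant term is 0.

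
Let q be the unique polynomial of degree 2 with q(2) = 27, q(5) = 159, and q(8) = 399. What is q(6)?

227

Forward differences of the values at x = 2, 5, 8:
  q  : 27  159  399
  Δ  : 132  240
  Δ^2: 108
The second differences are constant, confirming degree 2.
Interpolating (Newton forward form) and evaluating at x = 6 gives q(6) = 227.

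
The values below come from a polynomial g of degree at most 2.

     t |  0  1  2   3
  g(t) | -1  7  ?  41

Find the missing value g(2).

The 3 known points determine the degree-2 polynomial uniquely.
Write g(t) = at^2 + bt + c. Substituting each data point gives a linear system:
  c = -1
  a + b + c = 7
  9a + 3b + c = 41
Solving the system yields a = 3, b = 5, c = -1.
So g(t) = 3t^2 + 5t - 1.
Then g(2) = 21.

21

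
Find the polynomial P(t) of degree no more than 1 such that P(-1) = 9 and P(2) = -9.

P(t) = -6t + 3

Write P(t) = at + b. Substituting each data point gives a linear system:
  -a + b = 9
  2a + b = -9
Solving the system yields a = -6, b = 3.
So P(t) = -6t + 3.
Check: P(-1) = 9. ✓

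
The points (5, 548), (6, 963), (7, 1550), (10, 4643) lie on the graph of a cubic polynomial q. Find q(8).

Using the Lagrange interpolation formula with nodes 5, 6, 7, 10:
  L_0(u) = (u - 6)(u - 7)(u - 10) / -10
  L_1(u) = (u - 5)(u - 7)(u - 10) / 4
  L_2(u) = (u - 5)(u - 6)(u - 10) / -6
  L_3(u) = (u - 5)(u - 6)(u - 7) / 60
Then q(u) = 548·L_0(u) + 963·L_1(u) + 1550·L_2(u) + 4643·L_3(u).
Expanding and collecting terms gives q(u) = 5u^3 - 4u^2 + 4u + 3.
Evaluating at u = 8: q(8) = 2339.

2339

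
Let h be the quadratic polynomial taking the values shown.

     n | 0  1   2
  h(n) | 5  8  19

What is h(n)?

Using the Lagrange interpolation formula with nodes 0, 1, 2:
  L_0(n) = (n - 1)(n - 2) / 2
  L_1(n) = n(n - 2) / -1
  L_2(n) = n(n - 1) / 2
Then h(n) = 5·L_0(n) + 8·L_1(n) + 19·L_2(n).
Expanding and collecting terms gives h(n) = 4n² - n + 5.
Check: h(0) = 5. ✓

h(n) = 4n^2 - n + 5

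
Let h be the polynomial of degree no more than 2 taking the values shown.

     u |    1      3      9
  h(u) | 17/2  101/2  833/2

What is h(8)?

Write h(u) = au^2 + bu + c. Substituting each data point gives a linear system:
  a + b + c = 17/2
  9a + 3b + c = 101/2
  81a + 9b + c = 833/2
Solving the system yields a = 5, b = 1, c = 5/2.
So h(u) = 5u^2 + u + 5/2.
Then h(8) = 661/2.

661/2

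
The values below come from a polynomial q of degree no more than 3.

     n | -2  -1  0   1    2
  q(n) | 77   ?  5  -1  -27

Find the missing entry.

On equispaced nodes a degree-3 polynomial has vanishing fourth forward difference, so
  q(-2) - 4·q(-1) + 6·q(0) - 4·q(1) + q(2) = 0.
Substituting the known values and solving for q(-1):
  -4·q(-1) = -84
  q(-1) = 21.

21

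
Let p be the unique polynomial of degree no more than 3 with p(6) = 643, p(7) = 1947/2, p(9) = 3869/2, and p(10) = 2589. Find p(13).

Write p(u) = au^3 + bu^2 + cu + d. Substituting each data point gives a linear system:
  216a + 36b + 6c + d = 643
  343a + 49b + 7c + d = 1947/2
  729a + 81b + 9c + d = 3869/2
  1000a + 100b + 10c + d = 2589
Solving the system yields a = 2, b = 6, c = -3/2, d = 4.
So p(u) = 2u³ + 6u² - (3/2)u + 4.
Then p(13) = 10785/2.

10785/2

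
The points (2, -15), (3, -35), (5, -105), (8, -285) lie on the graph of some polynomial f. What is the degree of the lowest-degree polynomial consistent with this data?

2

Divided differences on the nodes 2, 3, 5, 8:
  order 0: -15  -35  -105  -285
  order 1: -20  -35  -60
  order 2: -5  -5
  order 3: 0
The order-2 divided differences are all -5 (nonzero) and every higher order vanishes, so the data lies on a polynomial of degree exactly 2.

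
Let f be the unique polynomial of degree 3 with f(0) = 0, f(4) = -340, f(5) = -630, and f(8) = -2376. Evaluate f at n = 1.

Write f(n) = an^3 + bn^2 + cn + d. Substituting each data point gives a linear system:
  d = 0
  64a + 16b + 4c + d = -340
  125a + 25b + 5c + d = -630
  512a + 64b + 8c + d = -2376
Solving the system yields a = -4, b = -5, c = -1, d = 0.
So f(n) = -4n^3 - 5n^2 - n.
Then f(1) = -10.

-10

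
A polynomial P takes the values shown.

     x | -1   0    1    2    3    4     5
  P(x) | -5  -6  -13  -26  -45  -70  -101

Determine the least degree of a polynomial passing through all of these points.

Forward differences of the values at x = -1, 0, 1, 2, 3, 4, 5:
  P  : -5  -6  -13  -26  -45  -70  -101
  Δ  : -1  -7  -13  -19  -25  -31
  Δ^2: -6  -6  -6  -6  -6
  Δ^3: 0  0  0  0
  Δ^4: 0  0  0
  Δ^5: 0  0
  Δ^6: 0
The second differences are constant (-6) and nonzero, while all higher differences vanish, so the minimal degree is 2.

2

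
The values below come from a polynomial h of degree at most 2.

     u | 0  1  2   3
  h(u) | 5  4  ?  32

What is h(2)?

13

The 3 known points determine the degree-2 polynomial uniquely.
Write h(u) = au^2 + bu + c. Substituting each data point gives a linear system:
  c = 5
  a + b + c = 4
  9a + 3b + c = 32
Solving the system yields a = 5, b = -6, c = 5.
So h(u) = 5u^2 - 6u + 5.
Then h(2) = 13.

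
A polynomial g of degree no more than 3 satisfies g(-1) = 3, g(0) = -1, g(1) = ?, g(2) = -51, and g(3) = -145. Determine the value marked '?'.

The 4 known points determine the degree-3 polynomial uniquely.
Write g(n) = an^3 + bn^2 + cn + d. Substituting each data point gives a linear system:
  -a + b - c + d = 3
  d = -1
  8a + 4b + 2c + d = -51
  27a + 9b + 3c + d = -145
Solving the system yields a = -4, b = -3, c = -3, d = -1.
So g(n) = -4n³ - 3n² - 3n - 1.
Then g(1) = -11.

-11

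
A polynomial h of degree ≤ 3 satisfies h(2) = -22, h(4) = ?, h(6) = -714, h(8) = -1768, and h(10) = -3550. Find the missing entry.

-196

The 4 known points determine the degree-3 polynomial uniquely.
Write h(t) = at^3 + bt^2 + ct + d. Substituting each data point gives a linear system:
  8a + 4b + 2c + d = -22
  216a + 36b + 6c + d = -714
  512a + 64b + 8c + d = -1768
  1000a + 100b + 10c + d = -3550
Solving the system yields a = -4, b = 5, c = -5, d = 0.
So h(t) = -4t^3 + 5t^2 - 5t.
Then h(4) = -196.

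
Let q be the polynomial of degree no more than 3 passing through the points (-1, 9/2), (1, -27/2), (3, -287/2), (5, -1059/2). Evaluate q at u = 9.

-5291/2

Write q(u) = au^3 + bu^2 + cu + d. Substituting each data point gives a linear system:
  -a + b - c + d = 9/2
  a + b + c + d = -27/2
  27a + 9b + 3c + d = -287/2
  125a + 25b + 5c + d = -1059/2
Solving the system yields a = -3, b = -5, c = -6, d = 1/2.
So q(u) = -3u^3 - 5u^2 - 6u + 1/2.
Then q(9) = -5291/2.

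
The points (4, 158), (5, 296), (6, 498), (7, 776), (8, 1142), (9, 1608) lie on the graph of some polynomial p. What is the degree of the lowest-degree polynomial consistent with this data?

Forward differences of the values at s = 4, 5, 6, 7, 8, 9:
  p  : 158  296  498  776  1142  1608
  Δ  : 138  202  278  366  466
  Δ^2: 64  76  88  100
  Δ^3: 12  12  12
  Δ^4: 0  0
  Δ^5: 0
The third differences are constant (12) and nonzero, while all higher differences vanish, so the minimal degree is 3.

3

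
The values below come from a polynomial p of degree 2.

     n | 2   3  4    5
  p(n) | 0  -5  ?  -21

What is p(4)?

-12

On equispaced nodes a degree-2 polynomial has vanishing third forward difference, so
  - p(2) + 3·p(3) - 3·p(4) + p(5) = 0.
Substituting the known values and solving for p(4):
  -3·p(4) = 36
  p(4) = -12.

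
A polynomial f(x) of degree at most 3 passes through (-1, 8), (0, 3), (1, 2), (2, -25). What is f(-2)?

Write f(x) = ax^3 + bx^2 + cx + d. Substituting each data point gives a linear system:
  -a + b - c + d = 8
  d = 3
  a + b + c + d = 2
  8a + 4b + 2c + d = -25
Solving the system yields a = -5, b = 2, c = 2, d = 3.
So f(x) = -5x³ + 2x² + 2x + 3.
Then f(-2) = 47.

47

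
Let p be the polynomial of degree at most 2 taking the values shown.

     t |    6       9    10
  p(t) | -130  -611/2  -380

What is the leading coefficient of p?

Write p(t) = at^2 + bt + c. Substituting each data point gives a linear system:
  36a + 6b + c = -130
  81a + 9b + c = -611/2
  100a + 10b + c = -380
Solving the system yields a = -4, b = 3/2, c = 5.
So p(t) = -4t² + (3/2)t + 5.
The leading coefficient is -4.

-4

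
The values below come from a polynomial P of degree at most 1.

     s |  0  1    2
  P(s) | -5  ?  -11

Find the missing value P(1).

The 2 known points determine the degree-1 polynomial uniquely.
Write P(s) = as + b. Substituting each data point gives a linear system:
  b = -5
  2a + b = -11
Solving the system yields a = -3, b = -5.
So P(s) = -3s - 5.
Then P(1) = -8.

-8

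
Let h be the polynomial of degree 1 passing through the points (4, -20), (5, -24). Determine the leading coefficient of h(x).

Write h(x) = ax + b. Substituting each data point gives a linear system:
  4a + b = -20
  5a + b = -24
Solving the system yields a = -4, b = -4.
So h(x) = -4x - 4.
The leading coefficient is -4.

-4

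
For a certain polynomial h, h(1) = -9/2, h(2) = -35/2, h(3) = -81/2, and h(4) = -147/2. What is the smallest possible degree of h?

2

Forward differences of the values at t = 1, 2, 3, 4:
  h  : -9/2  -35/2  -81/2  -147/2
  Δ  : -13  -23  -33
  Δ^2: -10  -10
  Δ^3: 0
The second differences are constant (-10) and nonzero, while all higher differences vanish, so the minimal degree is 2.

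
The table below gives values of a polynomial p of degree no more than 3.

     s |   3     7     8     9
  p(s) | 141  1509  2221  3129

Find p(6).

Using the Lagrange interpolation formula with nodes 3, 7, 8, 9:
  L_0(s) = (s - 7)(s - 8)(s - 9) / -120
  L_1(s) = (s - 3)(s - 8)(s - 9) / 8
  L_2(s) = (s - 3)(s - 7)(s - 9) / -5
  L_3(s) = (s - 3)(s - 7)(s - 8) / 12
Then p(s) = 141·L_0(s) + 1509·L_1(s) + 2221·L_2(s) + 3129·L_3(s).
Expanding and collecting terms gives p(s) = 4s³ + 2s² + 6s - 3.
Evaluating at s = 6: p(6) = 969.

969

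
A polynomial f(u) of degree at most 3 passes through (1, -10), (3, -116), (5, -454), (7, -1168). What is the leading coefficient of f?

Write f(u) = au^3 + bu^2 + cu + d. Substituting each data point gives a linear system:
  a + b + c + d = -10
  27a + 9b + 3c + d = -116
  125a + 25b + 5c + d = -454
  343a + 49b + 7c + d = -1168
Solving the system yields a = -3, b = -2, c = -6, d = 1.
So f(u) = -3u³ - 2u² - 6u + 1.
The leading coefficient is -3.

-3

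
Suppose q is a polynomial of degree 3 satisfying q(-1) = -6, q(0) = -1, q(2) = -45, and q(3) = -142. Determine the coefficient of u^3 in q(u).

Write q(u) = au^3 + bu^2 + cu + d. Substituting each data point gives a linear system:
  -a + b - c + d = -6
  d = -1
  8a + 4b + 2c + d = -45
  27a + 9b + 3c + d = -142
Solving the system yields a = -4, b = -5, c = 4, d = -1.
So q(u) = -4u^3 - 5u^2 + 4u - 1.
The leading coefficient is -4.

-4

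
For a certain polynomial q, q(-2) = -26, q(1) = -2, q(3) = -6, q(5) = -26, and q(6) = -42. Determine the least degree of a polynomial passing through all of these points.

2

Divided differences on the nodes -2, 1, 3, 5, 6:
  order 0: -26  -2  -6  -26  -42
  order 1: 8  -2  -10  -16
  order 2: -2  -2  -2
  order 3: 0  0
  order 4: 0
The order-2 divided differences are all -2 (nonzero) and every higher order vanishes, so the data lies on a polynomial of degree exactly 2.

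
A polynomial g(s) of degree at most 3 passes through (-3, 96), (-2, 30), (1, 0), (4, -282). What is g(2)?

Using the Lagrange interpolation formula with nodes -3, -2, 1, 4:
  L_0(s) = (s + 2)(s - 1)(s - 4) / -28
  L_1(s) = (s + 3)(s - 1)(s - 4) / 18
  L_2(s) = (s + 3)(s + 2)(s - 4) / -36
  L_3(s) = (s + 3)(s + 2)(s - 1) / 126
Then g(s) = 96·L_0(s) + 30·L_1(s) + 0·L_2(s) - 282·L_3(s).
Expanding and collecting terms gives g(s) = -4s³ - 2s² + 6.
Evaluating at s = 2: g(2) = -34.

-34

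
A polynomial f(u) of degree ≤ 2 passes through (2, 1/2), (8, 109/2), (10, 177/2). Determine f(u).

f(u) = u^2 - u - 3/2

Write f(u) = au^2 + bu + c. Substituting each data point gives a linear system:
  4a + 2b + c = 1/2
  64a + 8b + c = 109/2
  100a + 10b + c = 177/2
Solving the system yields a = 1, b = -1, c = -3/2.
So f(u) = u^2 - u - 3/2.
Check: f(2) = 1/2. ✓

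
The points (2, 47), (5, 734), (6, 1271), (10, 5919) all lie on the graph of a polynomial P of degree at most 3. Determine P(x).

Using the Lagrange interpolation formula with nodes 2, 5, 6, 10:
  L_0(x) = (x - 5)(x - 6)(x - 10) / -96
  L_1(x) = (x - 2)(x - 6)(x - 10) / 15
  L_2(x) = (x - 2)(x - 5)(x - 10) / -16
  L_3(x) = (x - 2)(x - 5)(x - 6) / 160
Then P(x) = 47·L_0(x) + 734·L_1(x) + 1271·L_2(x) + 5919·L_3(x).
Expanding and collecting terms gives P(x) = 6x³ - x² + 2x - 1.
Check: P(10) = 5919. ✓

P(x) = 6x^3 - x^2 + 2x - 1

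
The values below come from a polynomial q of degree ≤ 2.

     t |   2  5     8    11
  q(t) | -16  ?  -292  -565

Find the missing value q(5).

-109

The 3 known points determine the degree-2 polynomial uniquely.
Write q(t) = at^2 + bt + c. Substituting each data point gives a linear system:
  4a + 2b + c = -16
  64a + 8b + c = -292
  121a + 11b + c = -565
Solving the system yields a = -5, b = 4, c = -4.
So q(t) = -5t² + 4t - 4.
Then q(5) = -109.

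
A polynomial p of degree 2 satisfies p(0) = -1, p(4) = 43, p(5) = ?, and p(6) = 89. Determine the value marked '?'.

The 3 known points determine the degree-2 polynomial uniquely.
Write p(u) = au^2 + bu + c. Substituting each data point gives a linear system:
  c = -1
  16a + 4b + c = 43
  36a + 6b + c = 89
Solving the system yields a = 2, b = 3, c = -1.
So p(u) = 2u^2 + 3u - 1.
Then p(5) = 64.

64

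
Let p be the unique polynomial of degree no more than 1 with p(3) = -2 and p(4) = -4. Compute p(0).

4

Write p(n) = an + b. Substituting each data point gives a linear system:
  3a + b = -2
  4a + b = -4
Solving the system yields a = -2, b = 4.
So p(n) = -2n + 4.
Then p(0) = 4.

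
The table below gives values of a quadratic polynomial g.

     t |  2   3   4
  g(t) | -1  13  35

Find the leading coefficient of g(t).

Write g(t) = at^2 + bt + c. Substituting each data point gives a linear system:
  4a + 2b + c = -1
  9a + 3b + c = 13
  16a + 4b + c = 35
Solving the system yields a = 4, b = -6, c = -5.
So g(t) = 4t² - 6t - 5.
The leading coefficient is 4.

4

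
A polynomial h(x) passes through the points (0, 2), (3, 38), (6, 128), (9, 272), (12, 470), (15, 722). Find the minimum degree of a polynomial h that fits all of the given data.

2

Forward differences of the values at x = 0, 3, 6, 9, 12, 15:
  h  : 2  38  128  272  470  722
  Δ  : 36  90  144  198  252
  Δ^2: 54  54  54  54
  Δ^3: 0  0  0
  Δ^4: 0  0
  Δ^5: 0
The second differences are constant (54) and nonzero, while all higher differences vanish, so the minimal degree is 2.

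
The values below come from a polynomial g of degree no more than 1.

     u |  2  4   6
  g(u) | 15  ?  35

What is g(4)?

25

On equispaced nodes a degree-1 polynomial has vanishing second forward difference, so
  g(2) - 2·g(4) + g(6) = 0.
Substituting the known values and solving for g(4):
  -2·g(4) = -50
  g(4) = 25.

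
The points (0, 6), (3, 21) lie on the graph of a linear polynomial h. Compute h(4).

Write h(t) = at + b. Substituting each data point gives a linear system:
  b = 6
  3a + b = 21
Solving the system yields a = 5, b = 6.
So h(t) = 5t + 6.
Then h(4) = 26.

26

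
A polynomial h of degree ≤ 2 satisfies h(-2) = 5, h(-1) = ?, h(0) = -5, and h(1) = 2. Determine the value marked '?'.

-4

The 3 known points determine the degree-2 polynomial uniquely.
Write h(t) = at^2 + bt + c. Substituting each data point gives a linear system:
  4a - 2b + c = 5
  c = -5
  a + b + c = 2
Solving the system yields a = 4, b = 3, c = -5.
So h(t) = 4t^2 + 3t - 5.
Then h(-1) = -4.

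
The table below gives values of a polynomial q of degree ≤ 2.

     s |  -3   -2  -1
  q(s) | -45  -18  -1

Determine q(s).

q(s) = -5s^2 + 2s + 6

Write q(s) = as^2 + bs + c. Substituting each data point gives a linear system:
  9a - 3b + c = -45
  4a - 2b + c = -18
  a - b + c = -1
Solving the system yields a = -5, b = 2, c = 6.
So q(s) = -5s^2 + 2s + 6.
Check: q(-2) = -18. ✓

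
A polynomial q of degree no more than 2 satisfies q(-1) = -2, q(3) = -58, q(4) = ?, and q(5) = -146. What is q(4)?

-97

The 3 known points determine the degree-2 polynomial uniquely.
Write q(n) = an^2 + bn + c. Substituting each data point gives a linear system:
  a - b + c = -2
  9a + 3b + c = -58
  25a + 5b + c = -146
Solving the system yields a = -5, b = -4, c = -1.
So q(n) = -5n² - 4n - 1.
Then q(4) = -97.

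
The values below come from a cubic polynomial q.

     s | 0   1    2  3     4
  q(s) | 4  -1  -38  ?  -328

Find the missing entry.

-137

On equispaced nodes a degree-3 polynomial has vanishing fourth forward difference, so
  q(0) - 4·q(1) + 6·q(2) - 4·q(3) + q(4) = 0.
Substituting the known values and solving for q(3):
  -4·q(3) = 548
  q(3) = -137.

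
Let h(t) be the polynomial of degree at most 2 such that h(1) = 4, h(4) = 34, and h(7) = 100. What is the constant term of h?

Write h(t) = at^2 + bt + c. Substituting each data point gives a linear system:
  a + b + c = 4
  16a + 4b + c = 34
  49a + 7b + c = 100
Solving the system yields a = 2, b = 0, c = 2.
So h(t) = 2t^2 + 2.
The constant term is 2.

2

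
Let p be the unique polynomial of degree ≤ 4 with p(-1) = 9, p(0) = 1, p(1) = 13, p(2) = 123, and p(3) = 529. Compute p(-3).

373

Write p(u) = au^4 + bu^3 + cu^2 + du + e. Substituting each data point gives a linear system:
  a - b + c - d + e = 9
  e = 1
  a + b + c + d + e = 13
  16a + 8b + 4c + 2d + e = 123
  81a + 27b + 9c + 3d + e = 529
Solving the system yields a = 5, b = 3, c = 5, d = -1, e = 1.
So p(u) = 5u⁴ + 3u³ + 5u² - u + 1.
Then p(-3) = 373.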